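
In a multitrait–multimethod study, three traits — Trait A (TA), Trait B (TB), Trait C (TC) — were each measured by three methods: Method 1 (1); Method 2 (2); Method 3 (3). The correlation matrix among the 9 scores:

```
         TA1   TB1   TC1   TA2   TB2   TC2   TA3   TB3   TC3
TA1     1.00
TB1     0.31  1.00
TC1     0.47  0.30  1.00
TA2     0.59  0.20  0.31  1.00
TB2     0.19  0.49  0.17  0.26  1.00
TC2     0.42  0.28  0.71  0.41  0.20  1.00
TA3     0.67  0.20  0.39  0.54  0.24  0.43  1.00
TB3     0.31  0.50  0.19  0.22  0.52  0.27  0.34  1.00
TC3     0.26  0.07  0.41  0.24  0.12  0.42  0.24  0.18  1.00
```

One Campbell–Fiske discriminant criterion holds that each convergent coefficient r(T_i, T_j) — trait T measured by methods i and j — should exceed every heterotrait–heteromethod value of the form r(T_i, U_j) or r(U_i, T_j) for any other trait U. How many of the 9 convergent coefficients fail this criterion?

Checking each validity diagonal entry against its comparison values:
TA (methods 1·2): 0.59 vs {0.19, 0.20, 0.42, 0.31} → pass.
TA (methods 1·3): 0.67 vs {0.31, 0.20, 0.26, 0.39} → pass.
TA (methods 2·3): 0.54 vs {0.22, 0.24, 0.24, 0.43} → pass.
TB (methods 1·2): 0.49 vs {0.20, 0.19, 0.28, 0.17} → pass.
TB (methods 1·3): 0.50 vs {0.20, 0.31, 0.07, 0.19} → pass.
TB (methods 2·3): 0.52 vs {0.24, 0.22, 0.12, 0.27} → pass.
TC (methods 1·2): 0.71 vs {0.31, 0.42, 0.17, 0.28} → pass.
TC (methods 1·3): 0.41 vs {0.39, 0.26, 0.19, 0.07} → pass.
TC (methods 2·3): 0.42 vs {0.43, 0.24, 0.27, 0.12} → fail.
1 of 9 fail.

1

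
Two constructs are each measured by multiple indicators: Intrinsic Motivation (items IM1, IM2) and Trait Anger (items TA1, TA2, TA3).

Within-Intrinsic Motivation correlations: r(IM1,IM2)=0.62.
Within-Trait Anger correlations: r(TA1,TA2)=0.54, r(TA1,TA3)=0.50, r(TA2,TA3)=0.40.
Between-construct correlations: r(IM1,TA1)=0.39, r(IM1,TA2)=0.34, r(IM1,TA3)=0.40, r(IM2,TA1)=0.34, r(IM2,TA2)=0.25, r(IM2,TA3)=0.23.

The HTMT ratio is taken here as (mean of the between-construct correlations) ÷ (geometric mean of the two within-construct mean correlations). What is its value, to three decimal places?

0.596

Between-construct mean = 1.95/6 = 0.3250.
Mean within-IM = 0.62/1 = 0.6200; mean within-TA = 1.44/3 = 0.4800.
Geometric mean = √(0.6200 × 0.4800) = 0.5455.
HTMT = 0.3250 / 0.5455 = 0.596.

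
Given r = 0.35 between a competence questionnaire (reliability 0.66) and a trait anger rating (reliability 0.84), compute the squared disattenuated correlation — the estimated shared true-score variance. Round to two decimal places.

0.22

Disattenuated r = 0.35 / √(0.66 × 0.84) = 0.35 / 0.7446 = 0.4701.
Shared true-score variance = 0.4701² = 0.2210 ≈ 0.22.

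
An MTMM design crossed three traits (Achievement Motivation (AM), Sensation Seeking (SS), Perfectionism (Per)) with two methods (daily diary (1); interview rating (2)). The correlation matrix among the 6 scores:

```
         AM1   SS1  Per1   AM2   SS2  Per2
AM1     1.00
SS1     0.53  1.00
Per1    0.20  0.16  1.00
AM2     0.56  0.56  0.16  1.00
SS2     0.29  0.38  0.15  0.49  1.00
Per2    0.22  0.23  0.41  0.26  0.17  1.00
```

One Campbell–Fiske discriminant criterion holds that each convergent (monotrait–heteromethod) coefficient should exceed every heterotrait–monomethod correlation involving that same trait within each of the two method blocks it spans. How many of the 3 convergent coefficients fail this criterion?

1

Convergent coefficients and their comparison sets:
AM (methods 1·2): 0.56 vs {0.53, 0.49, 0.20, 0.26} → pass.
SS (methods 1·2): 0.38 vs {0.53, 0.49, 0.16, 0.17} → fail.
Per (methods 1·2): 0.41 vs {0.20, 0.26, 0.16, 0.17} → pass.
1 of 3 fail.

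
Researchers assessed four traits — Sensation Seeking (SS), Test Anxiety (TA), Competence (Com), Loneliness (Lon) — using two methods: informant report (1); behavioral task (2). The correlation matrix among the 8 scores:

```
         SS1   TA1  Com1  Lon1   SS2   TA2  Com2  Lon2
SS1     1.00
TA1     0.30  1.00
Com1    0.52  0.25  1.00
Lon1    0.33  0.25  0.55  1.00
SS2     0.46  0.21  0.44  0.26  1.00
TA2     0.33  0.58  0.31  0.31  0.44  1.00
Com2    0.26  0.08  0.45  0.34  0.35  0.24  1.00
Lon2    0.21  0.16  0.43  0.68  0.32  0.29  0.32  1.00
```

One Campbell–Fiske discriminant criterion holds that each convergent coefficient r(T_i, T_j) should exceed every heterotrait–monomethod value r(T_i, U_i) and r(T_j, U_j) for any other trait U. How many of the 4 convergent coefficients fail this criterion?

2

Convergent coefficients and their comparison sets:
SS (methods 1·2): 0.46 vs {0.30, 0.44, 0.52, 0.35, 0.33, 0.32} → fail.
TA (methods 1·2): 0.58 vs {0.30, 0.44, 0.25, 0.24, 0.25, 0.29} → pass.
Com (methods 1·2): 0.45 vs {0.52, 0.35, 0.25, 0.24, 0.55, 0.32} → fail.
Lon (methods 1·2): 0.68 vs {0.33, 0.32, 0.25, 0.29, 0.55, 0.32} → pass.
2 of 4 fail.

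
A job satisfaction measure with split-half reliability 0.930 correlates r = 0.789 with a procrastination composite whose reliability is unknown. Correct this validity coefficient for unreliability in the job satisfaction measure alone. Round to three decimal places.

Single correction: r_c = r_obs / √r_xx = 0.789 / √0.930 = 0.789 / 0.9644 ≈ 0.818.

0.818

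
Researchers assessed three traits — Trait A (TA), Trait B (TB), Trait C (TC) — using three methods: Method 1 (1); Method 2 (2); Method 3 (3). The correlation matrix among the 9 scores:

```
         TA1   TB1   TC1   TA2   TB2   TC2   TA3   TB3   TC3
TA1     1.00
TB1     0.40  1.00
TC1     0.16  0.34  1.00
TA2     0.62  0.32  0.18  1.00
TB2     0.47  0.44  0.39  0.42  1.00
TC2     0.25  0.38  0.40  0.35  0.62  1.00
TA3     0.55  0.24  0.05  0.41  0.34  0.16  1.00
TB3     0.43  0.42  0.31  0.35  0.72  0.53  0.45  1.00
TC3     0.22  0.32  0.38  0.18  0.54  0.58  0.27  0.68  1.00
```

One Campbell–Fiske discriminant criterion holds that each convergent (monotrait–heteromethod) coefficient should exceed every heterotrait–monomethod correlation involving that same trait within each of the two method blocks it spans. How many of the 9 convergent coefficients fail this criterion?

Each convergent coefficient versus the relevant comparison correlations:
TA (methods 1·2): 0.62 vs {0.40, 0.42, 0.16, 0.35} → pass.
TA (methods 1·3): 0.55 vs {0.40, 0.45, 0.16, 0.27} → pass.
TA (methods 2·3): 0.41 vs {0.42, 0.45, 0.35, 0.27} → fail.
TB (methods 1·2): 0.44 vs {0.40, 0.42, 0.34, 0.62} → fail.
TB (methods 1·3): 0.42 vs {0.40, 0.45, 0.34, 0.68} → fail.
TB (methods 2·3): 0.72 vs {0.42, 0.45, 0.62, 0.68} → pass.
TC (methods 1·2): 0.40 vs {0.16, 0.35, 0.34, 0.62} → fail.
TC (methods 1·3): 0.38 vs {0.16, 0.27, 0.34, 0.68} → fail.
TC (methods 2·3): 0.58 vs {0.35, 0.27, 0.62, 0.68} → fail.
6 of 9 fail.

6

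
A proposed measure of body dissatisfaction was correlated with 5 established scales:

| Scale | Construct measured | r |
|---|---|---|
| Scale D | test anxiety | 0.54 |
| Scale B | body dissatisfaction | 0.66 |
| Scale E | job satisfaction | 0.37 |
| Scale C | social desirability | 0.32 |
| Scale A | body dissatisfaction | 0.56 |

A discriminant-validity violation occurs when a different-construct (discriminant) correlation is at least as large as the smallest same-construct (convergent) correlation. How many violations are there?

0

Convergent (same construct = body dissatisfaction): Scale B, Scale A.
Smallest convergent = 0.56. Discriminant values: 0.54, 0.37, 0.32; count ≥ 0.56 → 0.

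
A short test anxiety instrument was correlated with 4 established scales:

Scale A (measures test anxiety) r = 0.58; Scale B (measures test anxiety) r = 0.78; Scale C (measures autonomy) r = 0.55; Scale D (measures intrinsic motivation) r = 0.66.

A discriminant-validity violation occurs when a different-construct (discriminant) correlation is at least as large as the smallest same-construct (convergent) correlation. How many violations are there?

1

Convergent (same construct = test anxiety): Scale A, Scale B.
Smallest convergent = 0.58. Discriminant values: 0.55, 0.66; count ≥ 0.58 → 1.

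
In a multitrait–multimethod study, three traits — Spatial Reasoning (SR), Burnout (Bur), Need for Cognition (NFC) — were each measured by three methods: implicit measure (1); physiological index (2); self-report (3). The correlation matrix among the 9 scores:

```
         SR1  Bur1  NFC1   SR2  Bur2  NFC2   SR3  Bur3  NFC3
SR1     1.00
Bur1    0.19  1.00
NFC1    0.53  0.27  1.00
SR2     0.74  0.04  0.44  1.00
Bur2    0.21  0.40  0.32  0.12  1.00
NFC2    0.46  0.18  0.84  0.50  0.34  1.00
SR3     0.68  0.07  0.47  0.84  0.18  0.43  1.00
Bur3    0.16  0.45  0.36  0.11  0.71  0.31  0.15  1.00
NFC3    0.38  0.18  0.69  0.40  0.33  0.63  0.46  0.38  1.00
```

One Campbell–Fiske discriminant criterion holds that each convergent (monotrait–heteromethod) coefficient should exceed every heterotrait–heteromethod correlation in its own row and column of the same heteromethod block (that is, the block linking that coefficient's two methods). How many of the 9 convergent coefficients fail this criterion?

Convergent coefficients and their comparison sets:
SR (methods 1·2): 0.74 vs {0.21, 0.04, 0.46, 0.44} → pass.
SR (methods 1·3): 0.68 vs {0.16, 0.07, 0.38, 0.47} → pass.
SR (methods 2·3): 0.84 vs {0.11, 0.18, 0.40, 0.43} → pass.
Bur (methods 1·2): 0.40 vs {0.04, 0.21, 0.18, 0.32} → pass.
Bur (methods 1·3): 0.45 vs {0.07, 0.16, 0.18, 0.36} → pass.
Bur (methods 2·3): 0.71 vs {0.18, 0.11, 0.33, 0.31} → pass.
NFC (methods 1·2): 0.84 vs {0.44, 0.46, 0.32, 0.18} → pass.
NFC (methods 1·3): 0.69 vs {0.47, 0.38, 0.36, 0.18} → pass.
NFC (methods 2·3): 0.63 vs {0.43, 0.40, 0.31, 0.33} → pass.
0 of 9 fail.

0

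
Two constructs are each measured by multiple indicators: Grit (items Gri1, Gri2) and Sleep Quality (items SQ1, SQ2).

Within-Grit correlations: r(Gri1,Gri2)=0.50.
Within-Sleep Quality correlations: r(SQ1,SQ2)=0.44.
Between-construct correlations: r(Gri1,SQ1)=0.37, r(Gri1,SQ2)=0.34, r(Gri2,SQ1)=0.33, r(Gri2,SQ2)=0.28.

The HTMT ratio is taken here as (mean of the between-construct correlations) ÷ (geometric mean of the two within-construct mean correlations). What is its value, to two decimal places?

Mean heterotrait r = 1.32/4 = 0.3300.
Mean within-Gri = 0.50/1 = 0.5000; mean within-SQ = 0.44/1 = 0.4400.
Geometric mean = √(0.5000 × 0.4400) = 0.4690.
HTMT = 0.3300 / 0.4690 = 0.70.

0.70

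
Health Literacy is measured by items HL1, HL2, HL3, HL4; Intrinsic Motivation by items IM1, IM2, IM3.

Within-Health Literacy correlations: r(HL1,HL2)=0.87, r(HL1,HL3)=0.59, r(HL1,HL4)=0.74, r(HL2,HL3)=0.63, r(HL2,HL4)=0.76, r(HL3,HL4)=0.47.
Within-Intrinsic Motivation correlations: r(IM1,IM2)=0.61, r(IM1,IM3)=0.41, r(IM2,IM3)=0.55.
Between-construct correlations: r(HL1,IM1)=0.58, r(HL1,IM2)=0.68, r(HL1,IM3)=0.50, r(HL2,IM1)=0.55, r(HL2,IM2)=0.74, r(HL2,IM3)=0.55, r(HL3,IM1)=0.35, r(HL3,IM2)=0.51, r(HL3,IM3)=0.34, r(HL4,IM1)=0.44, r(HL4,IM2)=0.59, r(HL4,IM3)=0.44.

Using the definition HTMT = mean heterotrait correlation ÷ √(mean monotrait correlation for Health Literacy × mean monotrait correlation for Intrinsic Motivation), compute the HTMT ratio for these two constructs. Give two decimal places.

Mean heterotrait r = 6.27/12 = 0.5225.
Mean within-HL = 4.06/6 = 0.6767; mean within-IM = 1.57/3 = 0.5233.
Geometric mean = √(0.6767 × 0.5233) = 0.5951.
HTMT = 0.5225 / 0.5951 = 0.88.

0.88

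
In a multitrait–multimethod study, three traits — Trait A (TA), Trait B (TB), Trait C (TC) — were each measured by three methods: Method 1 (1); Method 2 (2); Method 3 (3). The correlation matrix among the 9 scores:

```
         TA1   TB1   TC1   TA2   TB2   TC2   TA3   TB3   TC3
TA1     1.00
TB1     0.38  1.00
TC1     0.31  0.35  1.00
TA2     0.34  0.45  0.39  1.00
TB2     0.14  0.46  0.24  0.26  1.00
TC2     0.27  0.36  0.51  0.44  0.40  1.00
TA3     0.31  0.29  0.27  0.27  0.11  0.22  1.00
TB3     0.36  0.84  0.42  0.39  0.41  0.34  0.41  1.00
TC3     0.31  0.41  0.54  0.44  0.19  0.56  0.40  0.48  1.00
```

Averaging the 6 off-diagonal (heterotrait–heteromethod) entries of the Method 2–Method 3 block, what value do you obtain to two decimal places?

0.28

HTHM values (method 2 × method 3): 0.39, 0.44, 0.11, 0.19, 0.22, 0.34; mean = 1.69/6 = 0.28.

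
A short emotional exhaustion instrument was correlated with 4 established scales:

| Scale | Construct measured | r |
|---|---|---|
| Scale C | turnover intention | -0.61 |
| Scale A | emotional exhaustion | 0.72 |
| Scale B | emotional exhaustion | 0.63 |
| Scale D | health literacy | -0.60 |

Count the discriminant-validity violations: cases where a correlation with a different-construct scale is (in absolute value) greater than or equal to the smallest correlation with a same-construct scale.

Convergent (same construct = emotional exhaustion): Scale A, Scale B.
Smallest convergent = 0.63. Discriminant |r|: 0.61, 0.60; count ≥ 0.63 → 0.

0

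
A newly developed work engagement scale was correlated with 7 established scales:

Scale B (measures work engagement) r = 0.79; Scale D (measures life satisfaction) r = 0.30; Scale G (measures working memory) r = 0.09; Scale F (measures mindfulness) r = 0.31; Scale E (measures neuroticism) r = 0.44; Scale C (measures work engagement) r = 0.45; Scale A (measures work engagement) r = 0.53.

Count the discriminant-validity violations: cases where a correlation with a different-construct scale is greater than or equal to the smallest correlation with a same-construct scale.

Convergent (same construct = work engagement): Scale B, Scale C, Scale A.
Smallest convergent = 0.45. Discriminant values: 0.30, 0.09, 0.31, 0.44; count ≥ 0.45 → 0.

0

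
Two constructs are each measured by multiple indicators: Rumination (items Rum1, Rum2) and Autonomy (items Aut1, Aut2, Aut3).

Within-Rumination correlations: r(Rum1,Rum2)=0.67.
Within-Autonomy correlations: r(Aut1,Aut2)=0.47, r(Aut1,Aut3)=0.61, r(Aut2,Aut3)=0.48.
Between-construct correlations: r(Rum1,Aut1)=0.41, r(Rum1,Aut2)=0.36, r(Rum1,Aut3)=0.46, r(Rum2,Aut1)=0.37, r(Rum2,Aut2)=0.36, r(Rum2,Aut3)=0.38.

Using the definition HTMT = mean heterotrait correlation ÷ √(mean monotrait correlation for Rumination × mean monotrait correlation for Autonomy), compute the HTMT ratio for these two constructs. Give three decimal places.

Mean between = 2.34/6 = 0.3900.
Mean within-Rum = 0.67/1 = 0.6700; mean within-Aut = 1.56/3 = 0.5200.
Geometric mean = √(0.6700 × 0.5200) = 0.5903.
HTMT = 0.3900 / 0.5903 = 0.661.

0.661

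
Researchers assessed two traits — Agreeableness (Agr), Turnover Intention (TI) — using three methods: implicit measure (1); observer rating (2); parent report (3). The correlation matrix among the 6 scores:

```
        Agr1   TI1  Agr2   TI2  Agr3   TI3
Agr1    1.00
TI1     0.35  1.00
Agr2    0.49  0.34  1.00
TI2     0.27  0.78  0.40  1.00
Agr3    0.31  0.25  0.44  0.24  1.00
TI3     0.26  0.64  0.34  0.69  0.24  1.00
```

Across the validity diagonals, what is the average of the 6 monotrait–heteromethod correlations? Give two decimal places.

0.56

Convergent values: 0.49, 0.31, 0.44, 0.78, 0.64, 0.69; mean = 3.35/6 = 0.56.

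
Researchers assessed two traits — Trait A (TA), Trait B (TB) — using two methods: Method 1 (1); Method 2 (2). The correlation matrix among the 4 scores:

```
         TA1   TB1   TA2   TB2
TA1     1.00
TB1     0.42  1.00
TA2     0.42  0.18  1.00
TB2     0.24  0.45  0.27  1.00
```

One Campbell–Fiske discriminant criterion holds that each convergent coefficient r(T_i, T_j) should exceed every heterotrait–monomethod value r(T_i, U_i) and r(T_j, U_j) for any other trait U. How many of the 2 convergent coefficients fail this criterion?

Each convergent coefficient versus the relevant comparison correlations:
TA (methods 1·2): 0.42 vs {0.42, 0.27} → fail.
TB (methods 1·2): 0.45 vs {0.42, 0.27} → pass.
1 of 2 fail.

1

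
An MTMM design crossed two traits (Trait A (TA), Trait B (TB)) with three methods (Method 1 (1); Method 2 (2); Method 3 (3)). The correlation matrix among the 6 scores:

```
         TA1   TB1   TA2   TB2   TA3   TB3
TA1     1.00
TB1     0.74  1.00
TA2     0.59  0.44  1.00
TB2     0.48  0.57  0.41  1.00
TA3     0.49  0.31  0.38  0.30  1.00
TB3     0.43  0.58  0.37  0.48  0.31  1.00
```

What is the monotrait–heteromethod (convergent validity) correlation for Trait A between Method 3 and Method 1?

0.49

Same trait (TA), different methods: r(TA3, TA1) = 0.49.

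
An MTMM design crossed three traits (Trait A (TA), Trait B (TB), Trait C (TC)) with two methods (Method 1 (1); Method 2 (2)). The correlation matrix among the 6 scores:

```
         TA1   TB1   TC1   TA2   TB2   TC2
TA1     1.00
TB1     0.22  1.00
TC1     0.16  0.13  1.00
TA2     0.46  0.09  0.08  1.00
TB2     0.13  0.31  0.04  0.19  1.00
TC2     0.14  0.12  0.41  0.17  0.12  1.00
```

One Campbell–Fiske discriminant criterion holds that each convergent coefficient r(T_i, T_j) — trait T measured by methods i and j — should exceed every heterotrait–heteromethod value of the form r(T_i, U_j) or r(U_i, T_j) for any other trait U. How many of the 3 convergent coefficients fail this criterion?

0

Each convergent coefficient versus the relevant comparison correlations:
TA (methods 1·2): 0.46 vs {0.13, 0.09, 0.14, 0.08} → pass.
TB (methods 1·2): 0.31 vs {0.09, 0.13, 0.12, 0.04} → pass.
TC (methods 1·2): 0.41 vs {0.08, 0.14, 0.04, 0.12} → pass.
0 of 3 fail.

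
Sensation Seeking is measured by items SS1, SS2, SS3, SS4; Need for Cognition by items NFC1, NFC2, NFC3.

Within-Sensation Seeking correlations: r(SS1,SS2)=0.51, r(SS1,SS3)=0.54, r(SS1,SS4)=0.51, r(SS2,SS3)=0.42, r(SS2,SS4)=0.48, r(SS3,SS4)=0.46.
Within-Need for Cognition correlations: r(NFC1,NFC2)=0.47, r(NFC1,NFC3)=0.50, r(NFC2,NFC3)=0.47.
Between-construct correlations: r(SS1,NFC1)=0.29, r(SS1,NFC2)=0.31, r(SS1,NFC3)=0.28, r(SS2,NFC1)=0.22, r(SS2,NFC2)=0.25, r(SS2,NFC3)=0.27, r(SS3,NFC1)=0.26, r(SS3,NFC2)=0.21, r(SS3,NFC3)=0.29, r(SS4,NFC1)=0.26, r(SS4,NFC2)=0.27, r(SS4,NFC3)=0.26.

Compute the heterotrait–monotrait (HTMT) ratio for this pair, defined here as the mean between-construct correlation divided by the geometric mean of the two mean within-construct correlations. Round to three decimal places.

Mean between = 3.17/12 = 0.2642.
Mean within-SS = 2.92/6 = 0.4867; mean within-NFC = 1.44/3 = 0.4800.
Geometric mean = √(0.4867 × 0.4800) = 0.4833.
HTMT = 0.2642 / 0.4833 = 0.547.

0.547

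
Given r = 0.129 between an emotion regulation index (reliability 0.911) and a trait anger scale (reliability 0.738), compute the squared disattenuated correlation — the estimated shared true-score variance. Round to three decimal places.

0.025

Disattenuated r = 0.129 / √(0.911 × 0.738) = 0.129 / 0.8199 = 0.1573.
Shared true-score variance = 0.1573² = 0.0247 ≈ 0.025.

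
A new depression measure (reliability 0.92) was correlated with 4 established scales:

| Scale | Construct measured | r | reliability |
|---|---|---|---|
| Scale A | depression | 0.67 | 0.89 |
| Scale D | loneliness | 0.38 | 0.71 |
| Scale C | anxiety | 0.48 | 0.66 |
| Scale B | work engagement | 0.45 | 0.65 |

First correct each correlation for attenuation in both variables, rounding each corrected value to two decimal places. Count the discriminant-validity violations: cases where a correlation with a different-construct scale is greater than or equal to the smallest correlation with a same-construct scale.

Disattenuated r (r / √(r_scale · r_new)):
  Scale A (conv): 0.67 / √(0.89·0.92) = 0.74
  Scale D (disc): 0.38 / √(0.71·0.92) = 0.47
  Scale C (disc): 0.48 / √(0.66·0.92) = 0.62
  Scale B (disc): 0.45 / √(0.65·0.92) = 0.58
Smallest convergent = 0.74. Discriminant values: 0.47, 0.62, 0.58; count ≥ 0.74 → 0.

0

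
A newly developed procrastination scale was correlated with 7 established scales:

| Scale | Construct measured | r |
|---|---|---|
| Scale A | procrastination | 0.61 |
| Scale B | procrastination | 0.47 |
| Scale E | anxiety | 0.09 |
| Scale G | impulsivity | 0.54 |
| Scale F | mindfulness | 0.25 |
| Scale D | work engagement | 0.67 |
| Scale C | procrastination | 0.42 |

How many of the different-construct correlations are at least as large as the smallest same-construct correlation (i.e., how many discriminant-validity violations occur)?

2

Convergent (same construct = procrastination): Scale A, Scale B, Scale C.
Smallest convergent = 0.42. Discriminant values: 0.09, 0.54, 0.25, 0.67; count ≥ 0.42 → 2.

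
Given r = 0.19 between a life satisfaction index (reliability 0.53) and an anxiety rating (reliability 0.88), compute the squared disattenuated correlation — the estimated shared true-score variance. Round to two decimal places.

Disattenuated r = 0.19 / √(0.53 × 0.88) = 0.19 / 0.6829 = 0.2782.
Shared true-score variance = 0.2782² = 0.0774 ≈ 0.08.

0.08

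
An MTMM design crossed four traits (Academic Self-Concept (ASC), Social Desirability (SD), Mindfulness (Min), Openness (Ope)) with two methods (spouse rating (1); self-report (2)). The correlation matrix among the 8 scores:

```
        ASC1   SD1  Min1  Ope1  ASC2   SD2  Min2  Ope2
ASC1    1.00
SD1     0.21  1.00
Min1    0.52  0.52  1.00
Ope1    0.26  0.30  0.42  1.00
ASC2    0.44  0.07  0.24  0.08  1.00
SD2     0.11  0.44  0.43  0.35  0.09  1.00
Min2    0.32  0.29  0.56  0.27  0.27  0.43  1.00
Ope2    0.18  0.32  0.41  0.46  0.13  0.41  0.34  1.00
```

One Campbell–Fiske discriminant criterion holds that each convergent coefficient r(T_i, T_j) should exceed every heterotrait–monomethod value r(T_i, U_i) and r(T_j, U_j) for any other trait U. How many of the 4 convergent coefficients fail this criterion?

Each convergent coefficient versus the relevant comparison correlations:
ASC (methods 1·2): 0.44 vs {0.21, 0.09, 0.52, 0.27, 0.26, 0.13} → fail.
SD (methods 1·2): 0.44 vs {0.21, 0.09, 0.52, 0.43, 0.30, 0.41} → fail.
Min (methods 1·2): 0.56 vs {0.52, 0.27, 0.52, 0.43, 0.42, 0.34} → pass.
Ope (methods 1·2): 0.46 vs {0.26, 0.13, 0.30, 0.41, 0.42, 0.34} → pass.
2 of 4 fail.

2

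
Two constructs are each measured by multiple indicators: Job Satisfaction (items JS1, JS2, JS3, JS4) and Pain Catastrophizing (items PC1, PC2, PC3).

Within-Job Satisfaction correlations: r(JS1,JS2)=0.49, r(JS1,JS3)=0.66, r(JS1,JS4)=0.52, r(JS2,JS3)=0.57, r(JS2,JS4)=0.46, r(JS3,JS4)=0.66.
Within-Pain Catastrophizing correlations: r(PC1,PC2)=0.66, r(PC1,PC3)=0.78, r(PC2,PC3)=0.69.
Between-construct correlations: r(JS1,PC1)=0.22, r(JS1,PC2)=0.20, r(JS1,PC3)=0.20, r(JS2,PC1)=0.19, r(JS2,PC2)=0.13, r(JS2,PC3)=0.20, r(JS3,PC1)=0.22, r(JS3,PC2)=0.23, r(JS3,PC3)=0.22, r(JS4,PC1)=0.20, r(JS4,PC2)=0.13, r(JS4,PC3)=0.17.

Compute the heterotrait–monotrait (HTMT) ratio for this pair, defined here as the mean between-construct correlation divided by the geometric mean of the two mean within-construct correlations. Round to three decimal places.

0.305

Mean between = 2.31/12 = 0.1925.
Mean within-JS = 3.36/6 = 0.5600; mean within-PC = 2.13/3 = 0.7100.
Geometric mean = √(0.5600 × 0.7100) = 0.6306.
HTMT = 0.1925 / 0.6306 = 0.305.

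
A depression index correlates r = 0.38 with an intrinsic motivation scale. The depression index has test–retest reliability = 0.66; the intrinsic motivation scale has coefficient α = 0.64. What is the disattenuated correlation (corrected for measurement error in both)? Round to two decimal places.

0.58

r_true = r_obs / √(r_xx · r_yy) = 0.38 / √(0.66 × 0.64) = 0.38 / √0.4224 = 0.38 / 0.6499 ≈ 0.58.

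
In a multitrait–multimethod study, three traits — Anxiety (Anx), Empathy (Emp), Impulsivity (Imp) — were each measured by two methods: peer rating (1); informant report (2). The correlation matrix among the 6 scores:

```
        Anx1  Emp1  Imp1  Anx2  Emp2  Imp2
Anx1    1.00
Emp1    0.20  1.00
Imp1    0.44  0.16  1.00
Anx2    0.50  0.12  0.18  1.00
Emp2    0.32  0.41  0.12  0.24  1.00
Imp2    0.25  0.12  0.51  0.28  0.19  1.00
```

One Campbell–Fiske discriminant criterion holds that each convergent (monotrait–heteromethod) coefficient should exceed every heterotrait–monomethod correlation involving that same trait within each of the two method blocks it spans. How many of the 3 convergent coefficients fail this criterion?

Convergent coefficients and their comparison sets:
Anx (methods 1·2): 0.50 vs {0.20, 0.24, 0.44, 0.28} → pass.
Emp (methods 1·2): 0.41 vs {0.20, 0.24, 0.16, 0.19} → pass.
Imp (methods 1·2): 0.51 vs {0.44, 0.28, 0.16, 0.19} → pass.
0 of 3 fail.

0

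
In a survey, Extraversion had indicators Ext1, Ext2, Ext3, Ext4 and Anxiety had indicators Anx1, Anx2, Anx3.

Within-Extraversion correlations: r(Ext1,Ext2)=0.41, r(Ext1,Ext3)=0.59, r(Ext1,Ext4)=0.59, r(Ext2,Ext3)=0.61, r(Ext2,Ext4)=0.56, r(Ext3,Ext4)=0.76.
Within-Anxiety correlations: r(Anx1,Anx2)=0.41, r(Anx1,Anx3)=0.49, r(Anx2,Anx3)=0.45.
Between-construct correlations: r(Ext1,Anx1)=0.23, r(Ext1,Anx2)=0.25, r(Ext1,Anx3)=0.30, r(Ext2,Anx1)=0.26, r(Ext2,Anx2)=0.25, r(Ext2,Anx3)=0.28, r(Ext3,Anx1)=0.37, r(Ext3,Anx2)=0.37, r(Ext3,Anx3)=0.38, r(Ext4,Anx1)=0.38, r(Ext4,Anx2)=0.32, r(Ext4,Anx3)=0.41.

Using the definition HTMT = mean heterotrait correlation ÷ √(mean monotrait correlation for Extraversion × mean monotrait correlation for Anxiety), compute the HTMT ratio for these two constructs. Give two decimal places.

0.62

Mean between = 3.80/12 = 0.3167.
Mean within-Ext = 3.52/6 = 0.5867; mean within-Anx = 1.35/3 = 0.4500.
Geometric mean = √(0.5867 × 0.4500) = 0.5138.
HTMT = 0.3167 / 0.5138 = 0.62.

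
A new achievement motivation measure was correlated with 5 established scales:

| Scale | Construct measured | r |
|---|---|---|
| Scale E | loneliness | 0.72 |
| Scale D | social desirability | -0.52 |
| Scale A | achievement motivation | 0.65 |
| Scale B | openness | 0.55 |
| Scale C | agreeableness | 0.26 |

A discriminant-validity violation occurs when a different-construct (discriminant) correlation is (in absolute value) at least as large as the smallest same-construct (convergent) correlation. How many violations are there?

1

Convergent (same construct = achievement motivation): Scale A.
Smallest convergent = 0.65. Discriminant |r|: 0.72, 0.52, 0.55, 0.26; count ≥ 0.65 → 1.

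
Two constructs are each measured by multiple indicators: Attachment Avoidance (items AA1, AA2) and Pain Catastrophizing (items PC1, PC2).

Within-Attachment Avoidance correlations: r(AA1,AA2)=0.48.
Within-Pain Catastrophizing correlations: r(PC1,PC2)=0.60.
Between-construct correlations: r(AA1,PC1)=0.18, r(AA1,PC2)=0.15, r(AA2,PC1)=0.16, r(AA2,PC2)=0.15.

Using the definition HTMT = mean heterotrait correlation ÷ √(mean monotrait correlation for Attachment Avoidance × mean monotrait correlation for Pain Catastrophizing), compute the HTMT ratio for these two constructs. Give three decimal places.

Mean between = 0.64/4 = 0.1600.
Mean within-AA = 0.48/1 = 0.4800; mean within-PC = 0.60/1 = 0.6000.
Geometric mean = √(0.4800 × 0.6000) = 0.5367.
HTMT = 0.1600 / 0.5367 = 0.298.

0.298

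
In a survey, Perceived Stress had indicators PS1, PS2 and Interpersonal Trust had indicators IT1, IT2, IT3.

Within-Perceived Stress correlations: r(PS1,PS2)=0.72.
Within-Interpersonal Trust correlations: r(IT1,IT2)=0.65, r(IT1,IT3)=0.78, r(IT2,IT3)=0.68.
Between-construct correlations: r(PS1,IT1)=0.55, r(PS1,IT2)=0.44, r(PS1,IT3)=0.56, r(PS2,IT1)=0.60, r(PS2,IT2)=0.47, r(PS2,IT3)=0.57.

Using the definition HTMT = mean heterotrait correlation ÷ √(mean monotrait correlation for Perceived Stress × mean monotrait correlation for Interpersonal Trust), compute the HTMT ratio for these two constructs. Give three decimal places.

0.747

Mean heterotrait r = 3.19/6 = 0.5317.
Mean within-PS = 0.72/1 = 0.7200; mean within-IT = 2.11/3 = 0.7033.
Geometric mean = √(0.7200 × 0.7033) = 0.7116.
HTMT = 0.5317 / 0.7116 = 0.747.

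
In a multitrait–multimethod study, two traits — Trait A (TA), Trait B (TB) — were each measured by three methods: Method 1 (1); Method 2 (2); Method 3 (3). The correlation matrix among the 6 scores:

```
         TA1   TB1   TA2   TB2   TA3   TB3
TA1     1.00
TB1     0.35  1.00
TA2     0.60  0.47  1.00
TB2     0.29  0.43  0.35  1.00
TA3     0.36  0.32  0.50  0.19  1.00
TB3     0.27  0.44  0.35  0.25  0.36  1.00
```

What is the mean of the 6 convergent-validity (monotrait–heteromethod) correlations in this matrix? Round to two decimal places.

0.43

Convergent values: 0.60, 0.36, 0.50, 0.43, 0.44, 0.25; mean = 2.58/6 = 0.43.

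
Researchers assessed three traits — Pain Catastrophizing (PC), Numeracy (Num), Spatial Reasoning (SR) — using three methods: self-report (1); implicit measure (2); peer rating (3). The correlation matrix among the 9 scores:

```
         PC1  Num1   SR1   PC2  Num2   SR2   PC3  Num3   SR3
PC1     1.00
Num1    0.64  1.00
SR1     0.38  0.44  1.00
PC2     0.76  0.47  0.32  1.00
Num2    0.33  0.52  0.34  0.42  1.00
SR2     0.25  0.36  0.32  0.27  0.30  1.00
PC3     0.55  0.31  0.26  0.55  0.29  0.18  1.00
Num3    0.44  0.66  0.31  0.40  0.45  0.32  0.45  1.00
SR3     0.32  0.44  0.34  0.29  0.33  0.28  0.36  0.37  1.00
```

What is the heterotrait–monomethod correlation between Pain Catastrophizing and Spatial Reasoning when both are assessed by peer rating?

Different traits, same method: r(PC3, SR3) = 0.36.

0.36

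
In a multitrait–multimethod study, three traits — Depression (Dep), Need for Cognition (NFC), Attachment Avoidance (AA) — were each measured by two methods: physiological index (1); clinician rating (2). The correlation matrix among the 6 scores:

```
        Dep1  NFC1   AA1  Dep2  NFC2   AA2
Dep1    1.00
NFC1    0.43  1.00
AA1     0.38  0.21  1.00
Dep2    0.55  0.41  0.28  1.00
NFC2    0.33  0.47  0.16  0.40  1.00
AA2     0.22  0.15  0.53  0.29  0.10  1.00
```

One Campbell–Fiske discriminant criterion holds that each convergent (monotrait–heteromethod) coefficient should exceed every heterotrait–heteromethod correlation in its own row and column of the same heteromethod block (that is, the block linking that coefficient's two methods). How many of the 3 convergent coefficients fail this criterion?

0

Each convergent coefficient versus the relevant comparison correlations:
Dep (methods 1·2): 0.55 vs {0.33, 0.41, 0.22, 0.28} → pass.
NFC (methods 1·2): 0.47 vs {0.41, 0.33, 0.15, 0.16} → pass.
AA (methods 1·2): 0.53 vs {0.28, 0.22, 0.16, 0.15} → pass.
0 of 3 fail.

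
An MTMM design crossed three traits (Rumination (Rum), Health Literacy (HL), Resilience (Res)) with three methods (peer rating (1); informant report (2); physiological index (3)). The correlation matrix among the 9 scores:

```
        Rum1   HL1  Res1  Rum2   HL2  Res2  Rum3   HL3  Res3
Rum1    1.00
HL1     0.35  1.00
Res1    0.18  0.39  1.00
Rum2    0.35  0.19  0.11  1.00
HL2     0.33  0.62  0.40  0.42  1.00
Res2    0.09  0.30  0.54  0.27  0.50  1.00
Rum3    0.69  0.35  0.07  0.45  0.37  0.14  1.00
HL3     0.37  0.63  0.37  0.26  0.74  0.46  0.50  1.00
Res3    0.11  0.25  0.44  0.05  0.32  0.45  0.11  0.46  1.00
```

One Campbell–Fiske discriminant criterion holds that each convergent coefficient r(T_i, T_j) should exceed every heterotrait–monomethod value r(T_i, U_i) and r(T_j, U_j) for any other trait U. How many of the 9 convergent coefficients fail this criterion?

4

Checking each validity diagonal entry against its comparison values:
Rum (methods 1·2): 0.35 vs {0.35, 0.42, 0.18, 0.27} → fail.
Rum (methods 1·3): 0.69 vs {0.35, 0.50, 0.18, 0.11} → pass.
Rum (methods 2·3): 0.45 vs {0.42, 0.50, 0.27, 0.11} → fail.
HL (methods 1·2): 0.62 vs {0.35, 0.42, 0.39, 0.50} → pass.
HL (methods 1·3): 0.63 vs {0.35, 0.50, 0.39, 0.46} → pass.
HL (methods 2·3): 0.74 vs {0.42, 0.50, 0.50, 0.46} → pass.
Res (methods 1·2): 0.54 vs {0.18, 0.27, 0.39, 0.50} → pass.
Res (methods 1·3): 0.44 vs {0.18, 0.11, 0.39, 0.46} → fail.
Res (methods 2·3): 0.45 vs {0.27, 0.11, 0.50, 0.46} → fail.
4 of 9 fail.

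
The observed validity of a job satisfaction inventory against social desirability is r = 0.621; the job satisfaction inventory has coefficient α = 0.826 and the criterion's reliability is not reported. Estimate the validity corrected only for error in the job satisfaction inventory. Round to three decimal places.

0.683

Single correction: r_c = r_obs / √r_xx = 0.621 / √0.826 = 0.621 / 0.9088 ≈ 0.683.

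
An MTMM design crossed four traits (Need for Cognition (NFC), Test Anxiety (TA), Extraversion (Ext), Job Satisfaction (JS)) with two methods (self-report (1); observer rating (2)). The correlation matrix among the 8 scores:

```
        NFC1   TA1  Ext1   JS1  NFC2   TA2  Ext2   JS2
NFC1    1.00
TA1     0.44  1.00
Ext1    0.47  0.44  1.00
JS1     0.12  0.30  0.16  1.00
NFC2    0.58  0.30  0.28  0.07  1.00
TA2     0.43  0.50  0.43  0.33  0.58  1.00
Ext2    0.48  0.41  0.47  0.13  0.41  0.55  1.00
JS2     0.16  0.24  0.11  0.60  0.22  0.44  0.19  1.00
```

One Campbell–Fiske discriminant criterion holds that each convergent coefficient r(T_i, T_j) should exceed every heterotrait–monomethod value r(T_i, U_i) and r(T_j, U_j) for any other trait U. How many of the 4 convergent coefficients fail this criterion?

3

Each convergent coefficient versus the relevant comparison correlations:
NFC (methods 1·2): 0.58 vs {0.44, 0.58, 0.47, 0.41, 0.12, 0.22} → fail.
TA (methods 1·2): 0.50 vs {0.44, 0.58, 0.44, 0.55, 0.30, 0.44} → fail.
Ext (methods 1·2): 0.47 vs {0.47, 0.41, 0.44, 0.55, 0.16, 0.19} → fail.
JS (methods 1·2): 0.60 vs {0.12, 0.22, 0.30, 0.44, 0.16, 0.19} → pass.
3 of 4 fail.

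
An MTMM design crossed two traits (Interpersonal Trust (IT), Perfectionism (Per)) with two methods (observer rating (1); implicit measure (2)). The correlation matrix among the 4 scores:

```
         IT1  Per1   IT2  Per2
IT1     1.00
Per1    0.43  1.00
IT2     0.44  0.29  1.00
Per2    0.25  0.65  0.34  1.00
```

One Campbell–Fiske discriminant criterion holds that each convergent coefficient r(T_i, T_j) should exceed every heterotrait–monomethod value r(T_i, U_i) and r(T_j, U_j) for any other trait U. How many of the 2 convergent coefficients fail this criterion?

0

Convergent coefficients and their comparison sets:
IT (methods 1·2): 0.44 vs {0.43, 0.34} → pass.
Per (methods 1·2): 0.65 vs {0.43, 0.34} → pass.
0 of 2 fail.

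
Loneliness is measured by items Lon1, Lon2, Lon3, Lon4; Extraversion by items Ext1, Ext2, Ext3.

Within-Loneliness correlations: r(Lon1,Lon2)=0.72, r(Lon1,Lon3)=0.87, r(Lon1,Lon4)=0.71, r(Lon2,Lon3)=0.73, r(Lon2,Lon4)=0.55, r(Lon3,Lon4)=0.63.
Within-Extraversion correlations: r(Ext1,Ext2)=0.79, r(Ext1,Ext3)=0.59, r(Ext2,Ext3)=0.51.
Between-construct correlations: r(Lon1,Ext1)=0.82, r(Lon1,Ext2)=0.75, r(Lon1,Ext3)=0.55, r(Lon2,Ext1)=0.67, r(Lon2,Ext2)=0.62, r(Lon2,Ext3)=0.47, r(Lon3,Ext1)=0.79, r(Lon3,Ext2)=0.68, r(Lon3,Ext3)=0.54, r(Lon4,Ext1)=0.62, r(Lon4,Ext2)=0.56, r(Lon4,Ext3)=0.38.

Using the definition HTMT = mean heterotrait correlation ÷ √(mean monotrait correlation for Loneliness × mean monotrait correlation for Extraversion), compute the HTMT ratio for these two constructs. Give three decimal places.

Between-construct mean = 7.45/12 = 0.6208.
Mean within-Lon = 4.21/6 = 0.7017; mean within-Ext = 1.89/3 = 0.6300.
Geometric mean = √(0.7017 × 0.6300) = 0.6649.
HTMT = 0.6208 / 0.6649 = 0.934.

0.934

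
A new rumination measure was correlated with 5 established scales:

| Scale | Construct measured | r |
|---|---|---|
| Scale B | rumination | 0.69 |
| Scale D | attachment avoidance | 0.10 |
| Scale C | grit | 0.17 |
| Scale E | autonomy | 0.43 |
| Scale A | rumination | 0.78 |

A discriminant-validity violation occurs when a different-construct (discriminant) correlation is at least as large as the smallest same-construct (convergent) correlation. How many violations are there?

Convergent (same construct = rumination): Scale B, Scale A.
Smallest convergent = 0.69. Discriminant values: 0.10, 0.17, 0.43; count ≥ 0.69 → 0.

0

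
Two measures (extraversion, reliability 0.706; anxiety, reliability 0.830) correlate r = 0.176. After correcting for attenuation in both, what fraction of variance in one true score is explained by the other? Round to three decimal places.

Disattenuated r = 0.176 / √(0.706 × 0.830) = 0.176 / 0.7655 = 0.2299.
Shared true-score variance = 0.2299² = 0.0529 ≈ 0.053.

0.053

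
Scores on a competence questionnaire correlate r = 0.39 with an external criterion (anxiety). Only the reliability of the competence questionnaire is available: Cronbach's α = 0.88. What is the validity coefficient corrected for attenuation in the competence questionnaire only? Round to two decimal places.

0.42

Single correction: r_c = r_obs / √r_xx = 0.39 / √0.88 = 0.39 / 0.9381 ≈ 0.42.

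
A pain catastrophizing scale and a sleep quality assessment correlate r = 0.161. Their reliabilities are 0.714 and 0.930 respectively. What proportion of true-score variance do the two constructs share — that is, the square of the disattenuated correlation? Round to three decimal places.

0.039

Disattenuated r = 0.161 / √(0.714 × 0.930) = 0.161 / 0.8149 = 0.1976.
Shared true-score variance = 0.1976² = 0.0390 ≈ 0.039.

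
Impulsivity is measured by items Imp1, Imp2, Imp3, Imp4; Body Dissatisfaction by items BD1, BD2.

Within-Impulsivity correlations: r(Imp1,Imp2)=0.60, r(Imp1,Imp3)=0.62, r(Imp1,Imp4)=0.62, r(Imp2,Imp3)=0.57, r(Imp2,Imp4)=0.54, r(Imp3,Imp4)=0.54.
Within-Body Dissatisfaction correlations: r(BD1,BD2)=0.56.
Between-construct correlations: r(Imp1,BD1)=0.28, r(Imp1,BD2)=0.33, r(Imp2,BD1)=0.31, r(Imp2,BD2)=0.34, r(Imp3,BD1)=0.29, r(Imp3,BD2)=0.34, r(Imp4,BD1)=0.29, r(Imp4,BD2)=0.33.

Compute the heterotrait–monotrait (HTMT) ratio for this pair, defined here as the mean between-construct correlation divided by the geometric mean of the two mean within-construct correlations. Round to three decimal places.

0.550

Mean between = 2.51/8 = 0.3138.
Mean within-Imp = 3.49/6 = 0.5817; mean within-BD = 0.56/1 = 0.5600.
Geometric mean = √(0.5817 × 0.5600) = 0.5707.
HTMT = 0.3138 / 0.5707 = 0.550.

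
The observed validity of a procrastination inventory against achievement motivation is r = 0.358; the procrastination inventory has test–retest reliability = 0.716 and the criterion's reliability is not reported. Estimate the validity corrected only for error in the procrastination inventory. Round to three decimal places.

Single correction: r_c = r_obs / √r_xx = 0.358 / √0.716 = 0.358 / 0.8462 ≈ 0.423.

0.423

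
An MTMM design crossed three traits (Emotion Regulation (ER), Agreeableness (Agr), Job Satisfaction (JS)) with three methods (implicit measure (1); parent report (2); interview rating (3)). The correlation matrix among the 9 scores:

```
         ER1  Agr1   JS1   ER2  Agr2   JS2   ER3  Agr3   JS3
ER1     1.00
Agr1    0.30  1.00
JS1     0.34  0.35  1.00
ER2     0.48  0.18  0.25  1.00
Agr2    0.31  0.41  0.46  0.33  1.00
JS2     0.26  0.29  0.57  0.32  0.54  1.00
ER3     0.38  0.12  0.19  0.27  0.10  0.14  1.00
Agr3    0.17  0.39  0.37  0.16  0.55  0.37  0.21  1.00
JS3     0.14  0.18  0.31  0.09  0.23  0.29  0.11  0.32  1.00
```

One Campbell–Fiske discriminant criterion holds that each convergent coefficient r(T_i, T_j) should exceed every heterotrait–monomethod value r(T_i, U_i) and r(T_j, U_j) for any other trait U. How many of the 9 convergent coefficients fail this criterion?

4

Each convergent coefficient versus the relevant comparison correlations:
ER (methods 1·2): 0.48 vs {0.30, 0.33, 0.34, 0.32} → pass.
ER (methods 1·3): 0.38 vs {0.30, 0.21, 0.34, 0.11} → pass.
ER (methods 2·3): 0.27 vs {0.33, 0.21, 0.32, 0.11} → fail.
Agr (methods 1·2): 0.41 vs {0.30, 0.33, 0.35, 0.54} → fail.
Agr (methods 1·3): 0.39 vs {0.30, 0.21, 0.35, 0.32} → pass.
Agr (methods 2·3): 0.55 vs {0.33, 0.21, 0.54, 0.32} → pass.
JS (methods 1·2): 0.57 vs {0.34, 0.32, 0.35, 0.54} → pass.
JS (methods 1·3): 0.31 vs {0.34, 0.11, 0.35, 0.32} → fail.
JS (methods 2·3): 0.29 vs {0.32, 0.11, 0.54, 0.32} → fail.
4 of 9 fail.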